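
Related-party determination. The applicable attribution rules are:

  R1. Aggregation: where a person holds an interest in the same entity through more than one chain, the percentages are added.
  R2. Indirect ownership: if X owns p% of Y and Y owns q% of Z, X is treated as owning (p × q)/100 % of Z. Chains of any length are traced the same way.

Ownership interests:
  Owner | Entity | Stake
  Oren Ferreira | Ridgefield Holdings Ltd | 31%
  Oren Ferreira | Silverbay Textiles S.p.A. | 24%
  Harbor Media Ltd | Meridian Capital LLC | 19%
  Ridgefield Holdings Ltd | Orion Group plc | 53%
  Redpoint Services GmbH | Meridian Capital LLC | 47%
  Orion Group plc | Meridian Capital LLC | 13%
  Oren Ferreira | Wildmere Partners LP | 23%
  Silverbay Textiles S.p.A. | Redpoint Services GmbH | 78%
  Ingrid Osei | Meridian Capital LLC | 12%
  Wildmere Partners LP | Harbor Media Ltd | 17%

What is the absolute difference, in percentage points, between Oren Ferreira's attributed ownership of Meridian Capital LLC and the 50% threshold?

Chain via Ridgefield Holdings Ltd → Orion Group plc (R2): 31% × 53% × 13% = 2.1359% of Meridian Capital LLC.
Chain via Wildmere Partners LP → Harbor Media Ltd (R2): 23% × 17% × 19% = 0.7429% of Meridian Capital LLC.
Chain via Silverbay Textiles S.p.A. → Redpoint Services GmbH (R2): 24% × 78% × 47% = 8.7984% of Meridian Capital LLC.
Aggregating (R1): 2.1359% + 0.7429% + 8.7984% = 11.6772%.
11.6772% falls short of the 50% threshold by 38.3228 percentage points.

38.3228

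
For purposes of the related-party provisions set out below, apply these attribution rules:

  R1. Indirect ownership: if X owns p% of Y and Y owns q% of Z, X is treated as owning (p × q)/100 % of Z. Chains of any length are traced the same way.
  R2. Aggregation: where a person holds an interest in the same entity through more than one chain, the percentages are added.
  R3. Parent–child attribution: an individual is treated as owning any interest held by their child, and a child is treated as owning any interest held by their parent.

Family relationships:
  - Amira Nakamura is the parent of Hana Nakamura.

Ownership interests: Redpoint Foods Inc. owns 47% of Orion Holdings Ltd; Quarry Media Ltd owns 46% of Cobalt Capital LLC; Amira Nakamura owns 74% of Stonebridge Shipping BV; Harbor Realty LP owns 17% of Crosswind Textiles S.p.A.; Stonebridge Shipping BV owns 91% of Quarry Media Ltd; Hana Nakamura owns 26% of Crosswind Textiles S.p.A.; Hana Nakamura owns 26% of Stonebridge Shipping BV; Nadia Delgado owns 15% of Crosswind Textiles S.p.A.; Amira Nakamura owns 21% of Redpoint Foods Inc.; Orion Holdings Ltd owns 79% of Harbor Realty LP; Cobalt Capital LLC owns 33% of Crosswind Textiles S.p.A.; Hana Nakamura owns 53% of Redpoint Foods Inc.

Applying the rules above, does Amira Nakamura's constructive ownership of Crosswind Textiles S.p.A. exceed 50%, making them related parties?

By parent–child attribution (R3), Amira Nakamura is treated as also owning Hana Nakamura's interest in Stonebridge Shipping BV, giving 74% + 26% = 100%.
By parent–child attribution (R3), Amira Nakamura is treated as also owning Hana Nakamura's interest in Redpoint Foods Inc, giving 21% + 53% = 74%.
By parent–child attribution (R3), Amira Nakamura is treated as owning Hana Nakamura's 26% interest in Crosswind Textiles S.p.A.
Chain via Stonebridge Shipping BV → Quarry Media Ltd → Cobalt Capital LLC (R1): 100% × 91% × 46% × 33% = 13.8138% of Crosswind Textiles S.p.A.
Chain via Redpoint Foods Inc. → Orion Holdings Ltd → Harbor Realty LP (R1): 74% × 47% × 79% × 17% = 4.670954% of Crosswind Textiles S.p.A.
Direct interest in Crosswind Textiles S.p.A: 26%.
Aggregating (R2): 13.8138% + 4.670954% + 26% = 44.484754%.
44.484754% does not exceed the 50% threshold, so Amira is not a related party to Crosswind Textiles S.p.A.

No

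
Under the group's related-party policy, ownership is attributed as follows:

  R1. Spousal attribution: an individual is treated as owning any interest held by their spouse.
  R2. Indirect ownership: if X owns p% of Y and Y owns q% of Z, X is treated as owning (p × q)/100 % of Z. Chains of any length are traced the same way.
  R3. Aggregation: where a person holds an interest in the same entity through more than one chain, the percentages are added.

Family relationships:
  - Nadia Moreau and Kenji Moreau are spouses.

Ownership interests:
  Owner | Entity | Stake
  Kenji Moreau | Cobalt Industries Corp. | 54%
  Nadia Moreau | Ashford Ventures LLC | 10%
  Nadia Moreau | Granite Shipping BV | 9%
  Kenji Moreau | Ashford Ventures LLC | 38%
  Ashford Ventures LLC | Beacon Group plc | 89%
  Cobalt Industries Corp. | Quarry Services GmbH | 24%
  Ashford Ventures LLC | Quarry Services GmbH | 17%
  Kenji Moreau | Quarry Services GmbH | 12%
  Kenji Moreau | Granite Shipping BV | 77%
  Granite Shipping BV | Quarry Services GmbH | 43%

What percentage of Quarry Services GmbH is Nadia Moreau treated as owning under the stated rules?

70.1%

By spousal attribution (R1), Nadia Moreau is treated as also owning Kenji Moreau's interest in Ashford Ventures LLC, giving 10% + 38% = 48%.
By spousal attribution (R1), Nadia Moreau is treated as also owning Kenji Moreau's interest in Granite Shipping BV, giving 9% + 77% = 86%.
By spousal attribution (R1), Nadia Moreau is treated as owning Kenji Moreau's 54% interest in Cobalt Industries Corp.
By spousal attribution (R1), Nadia Moreau is treated as owning Kenji Moreau's 12% interest in Quarry Services GmbH.
Chain via Ashford Ventures LLC (R2): 48% × 17% = 8.16% of Quarry Services GmbH.
Chain via Granite Shipping BV (R2): 86% × 43% = 36.98% of Quarry Services GmbH.
Chain via Cobalt Industries Corp. (R2): 54% × 24% = 12.96% of Quarry Services GmbH.
Direct interest in Quarry Services GmbH: 12%.
Aggregating (R3): 8.16% + 36.98% + 12.96% + 12% = 70.1%.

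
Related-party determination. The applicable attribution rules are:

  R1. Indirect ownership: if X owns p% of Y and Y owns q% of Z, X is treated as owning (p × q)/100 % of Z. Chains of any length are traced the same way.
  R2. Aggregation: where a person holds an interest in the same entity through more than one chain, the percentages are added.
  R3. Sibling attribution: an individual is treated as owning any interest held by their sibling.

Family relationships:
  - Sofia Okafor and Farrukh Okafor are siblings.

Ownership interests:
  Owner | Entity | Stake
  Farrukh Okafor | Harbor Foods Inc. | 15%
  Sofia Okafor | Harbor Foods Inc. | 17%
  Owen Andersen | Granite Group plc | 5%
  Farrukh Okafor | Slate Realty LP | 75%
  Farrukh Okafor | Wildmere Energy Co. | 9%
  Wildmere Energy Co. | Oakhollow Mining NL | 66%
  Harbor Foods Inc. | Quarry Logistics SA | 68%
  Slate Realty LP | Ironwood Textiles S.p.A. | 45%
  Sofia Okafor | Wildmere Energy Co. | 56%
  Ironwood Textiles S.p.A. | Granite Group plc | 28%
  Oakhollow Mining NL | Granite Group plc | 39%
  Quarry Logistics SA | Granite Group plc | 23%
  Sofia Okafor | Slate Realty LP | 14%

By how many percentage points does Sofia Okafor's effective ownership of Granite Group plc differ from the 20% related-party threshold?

By sibling attribution (R3), Sofia Okafor is treated as also owning Farrukh Okafor's interest in Harbor Foods Inc, giving 17% + 15% = 32%.
By sibling attribution (R3), Sofia Okafor is treated as also owning Farrukh Okafor's interest in Wildmere Energy Co, giving 56% + 9% = 65%.
By sibling attribution (R3), Sofia Okafor is treated as also owning Farrukh Okafor's interest in Slate Realty LP, giving 14% + 75% = 89%.
Chain via Harbor Foods Inc. → Quarry Logistics SA (R1): 32% × 68% × 23% = 5.0048% of Granite Group plc.
Chain via Wildmere Energy Co. → Oakhollow Mining NL (R1): 65% × 66% × 39% = 16.731% of Granite Group plc.
Chain via Slate Realty LP → Ironwood Textiles S.p.A. (R1): 89% × 45% × 28% = 11.214% of Granite Group plc.
Aggregating (R2): 5.0048% + 16.731% + 11.214% = 32.9498%.
32.9498% exceeds the 20% threshold by 12.9498 percentage points.

12.9498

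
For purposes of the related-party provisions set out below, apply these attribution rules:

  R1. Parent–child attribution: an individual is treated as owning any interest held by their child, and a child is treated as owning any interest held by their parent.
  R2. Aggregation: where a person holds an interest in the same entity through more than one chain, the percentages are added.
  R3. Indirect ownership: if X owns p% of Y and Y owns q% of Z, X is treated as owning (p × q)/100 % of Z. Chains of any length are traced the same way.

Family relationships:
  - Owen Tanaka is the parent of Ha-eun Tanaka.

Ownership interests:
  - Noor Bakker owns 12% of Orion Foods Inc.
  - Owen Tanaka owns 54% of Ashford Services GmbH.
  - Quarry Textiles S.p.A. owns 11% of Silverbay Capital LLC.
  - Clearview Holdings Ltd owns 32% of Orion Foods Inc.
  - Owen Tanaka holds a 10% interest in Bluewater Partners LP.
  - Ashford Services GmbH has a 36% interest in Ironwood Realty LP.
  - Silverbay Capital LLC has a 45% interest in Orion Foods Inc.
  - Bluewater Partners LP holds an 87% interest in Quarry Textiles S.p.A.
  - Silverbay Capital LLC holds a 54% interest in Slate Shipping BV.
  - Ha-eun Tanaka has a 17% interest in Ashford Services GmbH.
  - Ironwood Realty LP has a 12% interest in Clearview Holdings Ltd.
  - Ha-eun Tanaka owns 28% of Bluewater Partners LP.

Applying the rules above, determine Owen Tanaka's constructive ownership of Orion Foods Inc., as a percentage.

2.617974%

By parent–child attribution (R1), Owen Tanaka is treated as also owning Ha-eun Tanaka's interest in Bluewater Partners LP, giving 10% + 28% = 38%.
By parent–child attribution (R1), Owen Tanaka is treated as also owning Ha-eun Tanaka's interest in Ashford Services GmbH, giving 54% + 17% = 71%.
Chain via Bluewater Partners LP → Quarry Textiles S.p.A. → Silverbay Capital LLC (R3): 38% × 87% × 11% × 45% = 1.63647% of Orion Foods Inc.
Chain via Ashford Services GmbH → Ironwood Realty LP → Clearview Holdings Ltd (R3): 71% × 36% × 12% × 32% = 0.981504% of Orion Foods Inc.
Aggregating (R2): 1.63647% + 0.981504% = 2.617974%.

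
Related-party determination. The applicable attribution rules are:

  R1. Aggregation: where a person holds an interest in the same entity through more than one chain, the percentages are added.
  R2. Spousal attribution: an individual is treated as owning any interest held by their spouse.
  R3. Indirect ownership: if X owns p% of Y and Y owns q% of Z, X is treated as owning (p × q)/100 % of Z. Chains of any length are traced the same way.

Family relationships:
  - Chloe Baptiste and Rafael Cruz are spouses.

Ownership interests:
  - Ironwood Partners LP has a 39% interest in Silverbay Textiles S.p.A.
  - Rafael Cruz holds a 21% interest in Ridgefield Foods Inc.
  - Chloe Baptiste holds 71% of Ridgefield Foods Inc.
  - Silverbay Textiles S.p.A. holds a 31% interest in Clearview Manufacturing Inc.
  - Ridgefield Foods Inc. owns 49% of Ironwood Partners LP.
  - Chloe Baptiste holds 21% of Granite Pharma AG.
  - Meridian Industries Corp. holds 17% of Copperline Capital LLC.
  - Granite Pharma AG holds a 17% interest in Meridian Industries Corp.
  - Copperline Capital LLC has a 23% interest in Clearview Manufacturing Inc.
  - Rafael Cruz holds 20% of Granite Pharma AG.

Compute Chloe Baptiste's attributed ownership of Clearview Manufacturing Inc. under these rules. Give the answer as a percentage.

By spousal attribution (R2), Chloe Baptiste is treated as also owning Rafael Cruz's interest in Ridgefield Foods Inc, giving 71% + 21% = 92%.
By spousal attribution (R2), Chloe Baptiste is treated as also owning Rafael Cruz's interest in Granite Pharma AG, giving 21% + 20% = 41%.
Chain via Ridgefield Foods Inc. → Ironwood Partners LP → Silverbay Textiles S.p.A. (R3): 92% × 49% × 39% × 31% = 5.450172% of Clearview Manufacturing Inc.
Chain via Granite Pharma AG → Meridian Industries Corp. → Copperline Capital LLC (R3): 41% × 17% × 17% × 23% = 0.272527% of Clearview Manufacturing Inc.
Aggregating (R1): 5.450172% + 0.272527% = 5.722699%.

5.722699%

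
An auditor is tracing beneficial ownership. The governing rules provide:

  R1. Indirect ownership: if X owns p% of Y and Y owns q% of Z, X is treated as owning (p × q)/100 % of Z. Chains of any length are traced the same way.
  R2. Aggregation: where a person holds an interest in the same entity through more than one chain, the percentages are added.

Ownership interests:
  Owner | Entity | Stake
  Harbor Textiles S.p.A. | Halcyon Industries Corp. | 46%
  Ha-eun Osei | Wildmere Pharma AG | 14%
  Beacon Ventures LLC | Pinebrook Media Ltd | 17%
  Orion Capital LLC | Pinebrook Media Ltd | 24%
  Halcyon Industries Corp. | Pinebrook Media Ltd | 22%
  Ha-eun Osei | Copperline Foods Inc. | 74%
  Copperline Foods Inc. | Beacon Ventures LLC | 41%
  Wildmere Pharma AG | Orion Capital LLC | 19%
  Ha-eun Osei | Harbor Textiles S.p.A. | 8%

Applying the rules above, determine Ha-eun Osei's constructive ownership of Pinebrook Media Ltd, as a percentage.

Chain via Copperline Foods Inc. → Beacon Ventures LLC (R1): 74% × 41% × 17% = 5.1578% of Pinebrook Media Ltd.
Chain via Wildmere Pharma AG → Orion Capital LLC (R1): 14% × 19% × 24% = 0.6384% of Pinebrook Media Ltd.
Chain via Harbor Textiles S.p.A. → Halcyon Industries Corp. (R1): 8% × 46% × 22% = 0.8096% of Pinebrook Media Ltd.
Aggregating (R2): 5.1578% + 0.6384% + 0.8096% = 6.6058%.

6.6058%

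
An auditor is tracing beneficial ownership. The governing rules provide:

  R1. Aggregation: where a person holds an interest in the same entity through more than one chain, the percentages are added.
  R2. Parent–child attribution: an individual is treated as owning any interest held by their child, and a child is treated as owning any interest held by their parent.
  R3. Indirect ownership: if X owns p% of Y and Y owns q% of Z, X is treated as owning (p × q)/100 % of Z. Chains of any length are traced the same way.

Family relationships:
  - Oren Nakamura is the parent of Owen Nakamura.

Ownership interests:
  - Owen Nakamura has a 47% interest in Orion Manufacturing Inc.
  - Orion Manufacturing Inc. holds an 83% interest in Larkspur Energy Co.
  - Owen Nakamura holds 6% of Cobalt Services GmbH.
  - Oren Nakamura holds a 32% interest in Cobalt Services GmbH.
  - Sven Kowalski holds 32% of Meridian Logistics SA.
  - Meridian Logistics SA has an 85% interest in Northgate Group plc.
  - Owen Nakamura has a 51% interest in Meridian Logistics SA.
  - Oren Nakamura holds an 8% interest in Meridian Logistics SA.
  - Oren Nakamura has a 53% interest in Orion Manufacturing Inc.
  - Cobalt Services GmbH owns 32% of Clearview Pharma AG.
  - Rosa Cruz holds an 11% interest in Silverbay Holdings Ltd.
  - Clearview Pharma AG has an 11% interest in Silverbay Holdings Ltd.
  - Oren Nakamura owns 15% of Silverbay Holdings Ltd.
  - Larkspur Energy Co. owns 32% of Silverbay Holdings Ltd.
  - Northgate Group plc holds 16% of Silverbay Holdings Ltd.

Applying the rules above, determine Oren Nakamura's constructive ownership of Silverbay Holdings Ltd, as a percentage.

By parent–child attribution (R2), Oren Nakamura is treated as also owning Owen Nakamura's interest in Cobalt Services GmbH, giving 32% + 6% = 38%.
By parent–child attribution (R2), Oren Nakamura is treated as also owning Owen Nakamura's interest in Orion Manufacturing Inc, giving 53% + 47% = 100%.
By parent–child attribution (R2), Oren Nakamura is treated as also owning Owen Nakamura's interest in Meridian Logistics SA, giving 8% + 51% = 59%.
Chain via Cobalt Services GmbH → Clearview Pharma AG (R3): 38% × 32% × 11% = 1.3376% of Silverbay Holdings Ltd.
Chain via Orion Manufacturing Inc. → Larkspur Energy Co. (R3): 100% × 83% × 32% = 26.56% of Silverbay Holdings Ltd.
Chain via Meridian Logistics SA → Northgate Group plc (R3): 59% × 85% × 16% = 8.024% of Silverbay Holdings Ltd.
Direct interest in Silverbay Holdings Ltd: 15%.
Aggregating (R1): 1.3376% + 26.56% + 8.024% + 15% = 50.9216%.

50.9216%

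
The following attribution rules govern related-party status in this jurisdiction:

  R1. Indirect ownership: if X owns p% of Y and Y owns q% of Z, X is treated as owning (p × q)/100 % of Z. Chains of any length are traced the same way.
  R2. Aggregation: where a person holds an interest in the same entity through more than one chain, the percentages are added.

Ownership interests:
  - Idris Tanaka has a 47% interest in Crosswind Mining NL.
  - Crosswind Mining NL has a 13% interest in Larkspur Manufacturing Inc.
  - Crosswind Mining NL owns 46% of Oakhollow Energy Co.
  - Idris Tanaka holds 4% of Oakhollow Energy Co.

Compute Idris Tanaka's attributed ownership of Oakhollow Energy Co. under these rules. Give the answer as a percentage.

25.62%

Chain via Crosswind Mining NL (R1): 47% × 46% = 21.62% of Oakhollow Energy Co.
Direct interest in Oakhollow Energy Co: 4%.
Aggregating (R2): 21.62% + 4% = 25.62%.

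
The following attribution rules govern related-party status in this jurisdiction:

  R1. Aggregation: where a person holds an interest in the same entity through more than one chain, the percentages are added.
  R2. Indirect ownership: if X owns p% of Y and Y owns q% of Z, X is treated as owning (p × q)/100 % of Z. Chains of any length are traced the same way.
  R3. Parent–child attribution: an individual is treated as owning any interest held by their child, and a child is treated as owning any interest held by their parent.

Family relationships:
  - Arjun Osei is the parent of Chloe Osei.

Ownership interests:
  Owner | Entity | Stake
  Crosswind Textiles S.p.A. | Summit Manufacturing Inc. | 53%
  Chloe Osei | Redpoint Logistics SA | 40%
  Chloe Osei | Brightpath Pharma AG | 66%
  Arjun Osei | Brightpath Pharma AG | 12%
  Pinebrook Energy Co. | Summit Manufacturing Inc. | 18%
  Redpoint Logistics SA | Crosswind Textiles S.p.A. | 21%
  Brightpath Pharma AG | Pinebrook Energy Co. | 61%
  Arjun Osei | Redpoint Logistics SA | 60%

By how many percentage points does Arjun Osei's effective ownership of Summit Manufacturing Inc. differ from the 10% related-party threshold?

By parent–child attribution (R3), Arjun Osei is treated as also owning Chloe Osei's interest in Redpoint Logistics SA, giving 60% + 40% = 100%.
By parent–child attribution (R3), Arjun Osei is treated as also owning Chloe Osei's interest in Brightpath Pharma AG, giving 12% + 66% = 78%.
Chain via Redpoint Logistics SA → Crosswind Textiles S.p.A. (R2): 100% × 21% × 53% = 11.13% of Summit Manufacturing Inc.
Chain via Brightpath Pharma AG → Pinebrook Energy Co. (R2): 78% × 61% × 18% = 8.5644% of Summit Manufacturing Inc.
Aggregating (R1): 11.13% + 8.5644% = 19.6944%.
19.6944% exceeds the 10% threshold by 9.6944 percentage points.

9.6944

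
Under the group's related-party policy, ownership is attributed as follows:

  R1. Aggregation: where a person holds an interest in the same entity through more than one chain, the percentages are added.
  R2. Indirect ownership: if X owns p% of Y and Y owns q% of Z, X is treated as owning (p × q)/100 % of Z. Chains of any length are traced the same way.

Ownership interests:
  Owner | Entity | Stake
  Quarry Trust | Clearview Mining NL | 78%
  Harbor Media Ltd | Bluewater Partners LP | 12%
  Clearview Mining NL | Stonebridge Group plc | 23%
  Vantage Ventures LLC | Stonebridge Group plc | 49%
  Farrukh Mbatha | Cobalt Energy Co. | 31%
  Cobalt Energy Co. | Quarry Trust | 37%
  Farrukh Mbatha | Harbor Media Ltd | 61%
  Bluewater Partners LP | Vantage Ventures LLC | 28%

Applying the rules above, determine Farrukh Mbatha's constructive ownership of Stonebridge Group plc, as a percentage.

Chain via Cobalt Energy Co. → Quarry Trust → Clearview Mining NL (R2): 31% × 37% × 78% × 23% = 2.057718% of Stonebridge Group plc.
Chain via Harbor Media Ltd → Bluewater Partners LP → Vantage Ventures LLC (R2): 61% × 12% × 28% × 49% = 1.004304% of Stonebridge Group plc.
Aggregating (R1): 2.057718% + 1.004304% = 3.062022%.

3.062022%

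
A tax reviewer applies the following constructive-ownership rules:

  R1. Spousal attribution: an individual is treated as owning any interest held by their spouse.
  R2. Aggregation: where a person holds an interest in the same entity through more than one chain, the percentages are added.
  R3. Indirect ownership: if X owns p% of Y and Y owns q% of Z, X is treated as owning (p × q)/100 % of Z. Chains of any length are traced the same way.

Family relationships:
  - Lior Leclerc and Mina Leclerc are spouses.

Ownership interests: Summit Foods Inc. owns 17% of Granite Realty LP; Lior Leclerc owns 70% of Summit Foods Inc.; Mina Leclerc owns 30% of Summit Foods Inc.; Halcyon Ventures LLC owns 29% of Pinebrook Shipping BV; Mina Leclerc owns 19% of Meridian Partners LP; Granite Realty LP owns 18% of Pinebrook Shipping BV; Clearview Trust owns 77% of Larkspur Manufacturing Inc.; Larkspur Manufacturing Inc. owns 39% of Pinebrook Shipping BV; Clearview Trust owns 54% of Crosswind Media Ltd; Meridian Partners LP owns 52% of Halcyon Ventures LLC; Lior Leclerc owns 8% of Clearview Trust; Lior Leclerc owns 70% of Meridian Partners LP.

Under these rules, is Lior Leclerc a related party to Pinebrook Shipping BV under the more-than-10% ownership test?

By spousal attribution (R1), Lior Leclerc is treated as also owning Mina Leclerc's interest in Summit Foods Inc, giving 70% + 30% = 100%.
By spousal attribution (R1), Lior Leclerc is treated as also owning Mina Leclerc's interest in Meridian Partners LP, giving 70% + 19% = 89%.
Chain via Summit Foods Inc. → Granite Realty LP (R3): 100% × 17% × 18% = 3.06% of Pinebrook Shipping BV.
Chain via Clearview Trust → Larkspur Manufacturing Inc. (R3): 8% × 77% × 39% = 2.4024% of Pinebrook Shipping BV.
Chain via Meridian Partners LP → Halcyon Ventures LLC (R3): 89% × 52% × 29% = 13.4212% of Pinebrook Shipping BV.
Aggregating (R2): 3.06% + 2.4024% + 13.4212% = 18.8836%.
18.8836% exceeds the 10% threshold, so Lior is a related party to Pinebrook Shipping BV.

Yes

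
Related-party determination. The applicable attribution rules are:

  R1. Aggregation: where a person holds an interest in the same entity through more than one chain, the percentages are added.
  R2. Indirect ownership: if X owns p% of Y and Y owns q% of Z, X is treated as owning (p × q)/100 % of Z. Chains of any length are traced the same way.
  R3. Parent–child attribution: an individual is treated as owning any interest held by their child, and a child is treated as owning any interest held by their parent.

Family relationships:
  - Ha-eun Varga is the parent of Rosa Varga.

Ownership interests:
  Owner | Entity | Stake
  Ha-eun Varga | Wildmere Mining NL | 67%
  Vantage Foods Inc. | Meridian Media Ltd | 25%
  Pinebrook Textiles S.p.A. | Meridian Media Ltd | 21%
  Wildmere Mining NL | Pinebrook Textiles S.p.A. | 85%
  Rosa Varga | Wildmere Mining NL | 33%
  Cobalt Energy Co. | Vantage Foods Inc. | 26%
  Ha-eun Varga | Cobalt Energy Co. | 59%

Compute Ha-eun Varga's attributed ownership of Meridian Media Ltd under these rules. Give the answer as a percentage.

By parent–child attribution (R3), Ha-eun Varga is treated as also owning Rosa Varga's interest in Wildmere Mining NL, giving 67% + 33% = 100%.
Chain via Cobalt Energy Co. → Vantage Foods Inc. (R2): 59% × 26% × 25% = 3.835% of Meridian Media Ltd.
Chain via Wildmere Mining NL → Pinebrook Textiles S.p.A. (R2): 100% × 85% × 21% = 17.85% of Meridian Media Ltd.
Aggregating (R1): 3.835% + 17.85% = 21.685%.

21.685%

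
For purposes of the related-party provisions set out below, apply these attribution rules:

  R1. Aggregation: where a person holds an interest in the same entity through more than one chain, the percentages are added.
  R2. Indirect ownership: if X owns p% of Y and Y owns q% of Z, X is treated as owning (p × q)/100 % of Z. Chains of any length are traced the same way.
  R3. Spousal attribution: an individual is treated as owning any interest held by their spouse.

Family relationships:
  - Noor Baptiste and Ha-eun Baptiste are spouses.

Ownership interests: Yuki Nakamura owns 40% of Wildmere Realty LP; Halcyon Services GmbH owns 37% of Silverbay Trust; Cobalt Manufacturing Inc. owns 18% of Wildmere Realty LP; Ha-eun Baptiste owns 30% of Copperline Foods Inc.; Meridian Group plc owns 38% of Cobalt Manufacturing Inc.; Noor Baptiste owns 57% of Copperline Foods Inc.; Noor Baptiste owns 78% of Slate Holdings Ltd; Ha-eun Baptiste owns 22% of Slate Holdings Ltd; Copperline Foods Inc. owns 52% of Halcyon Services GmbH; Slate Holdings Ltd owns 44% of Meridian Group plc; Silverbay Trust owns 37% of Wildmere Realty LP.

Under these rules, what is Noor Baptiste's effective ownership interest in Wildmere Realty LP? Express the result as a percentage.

9.202956%

By spousal attribution (R3), Noor Baptiste is treated as also owning Ha-eun Baptiste's interest in Slate Holdings Ltd, giving 78% + 22% = 100%.
By spousal attribution (R3), Noor Baptiste is treated as also owning Ha-eun Baptiste's interest in Copperline Foods Inc, giving 57% + 30% = 87%.
Chain via Slate Holdings Ltd → Meridian Group plc → Cobalt Manufacturing Inc. (R2): 100% × 44% × 38% × 18% = 3.0096% of Wildmere Realty LP.
Chain via Copperline Foods Inc. → Halcyon Services GmbH → Silverbay Trust (R2): 87% × 52% × 37% × 37% = 6.193356% of Wildmere Realty LP.
Aggregating (R1): 3.0096% + 6.193356% = 9.202956%.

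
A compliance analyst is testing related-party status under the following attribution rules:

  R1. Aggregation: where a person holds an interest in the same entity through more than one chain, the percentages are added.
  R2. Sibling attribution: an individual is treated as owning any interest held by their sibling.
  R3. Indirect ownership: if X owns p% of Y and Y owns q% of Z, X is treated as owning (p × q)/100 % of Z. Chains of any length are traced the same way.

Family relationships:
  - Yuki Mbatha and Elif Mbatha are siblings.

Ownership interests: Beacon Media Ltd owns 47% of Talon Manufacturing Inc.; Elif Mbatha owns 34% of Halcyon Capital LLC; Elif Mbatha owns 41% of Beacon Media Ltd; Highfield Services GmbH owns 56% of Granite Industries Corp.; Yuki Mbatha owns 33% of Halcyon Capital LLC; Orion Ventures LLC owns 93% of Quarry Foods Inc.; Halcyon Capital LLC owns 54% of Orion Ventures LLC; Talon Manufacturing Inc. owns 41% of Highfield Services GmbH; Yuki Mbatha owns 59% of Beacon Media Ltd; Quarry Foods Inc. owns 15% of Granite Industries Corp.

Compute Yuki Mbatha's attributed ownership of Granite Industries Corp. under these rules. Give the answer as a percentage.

15.83831%

By sibling attribution (R2), Yuki Mbatha is treated as also owning Elif Mbatha's interest in Beacon Media Ltd, giving 59% + 41% = 100%.
By sibling attribution (R2), Yuki Mbatha is treated as also owning Elif Mbatha's interest in Halcyon Capital LLC, giving 33% + 34% = 67%.
Chain via Beacon Media Ltd → Talon Manufacturing Inc. → Highfield Services GmbH (R3): 100% × 47% × 41% × 56% = 10.7912% of Granite Industries Corp.
Chain via Halcyon Capital LLC → Orion Ventures LLC → Quarry Foods Inc. (R3): 67% × 54% × 93% × 15% = 5.04711% of Granite Industries Corp.
Aggregating (R1): 10.7912% + 5.04711% = 15.83831%.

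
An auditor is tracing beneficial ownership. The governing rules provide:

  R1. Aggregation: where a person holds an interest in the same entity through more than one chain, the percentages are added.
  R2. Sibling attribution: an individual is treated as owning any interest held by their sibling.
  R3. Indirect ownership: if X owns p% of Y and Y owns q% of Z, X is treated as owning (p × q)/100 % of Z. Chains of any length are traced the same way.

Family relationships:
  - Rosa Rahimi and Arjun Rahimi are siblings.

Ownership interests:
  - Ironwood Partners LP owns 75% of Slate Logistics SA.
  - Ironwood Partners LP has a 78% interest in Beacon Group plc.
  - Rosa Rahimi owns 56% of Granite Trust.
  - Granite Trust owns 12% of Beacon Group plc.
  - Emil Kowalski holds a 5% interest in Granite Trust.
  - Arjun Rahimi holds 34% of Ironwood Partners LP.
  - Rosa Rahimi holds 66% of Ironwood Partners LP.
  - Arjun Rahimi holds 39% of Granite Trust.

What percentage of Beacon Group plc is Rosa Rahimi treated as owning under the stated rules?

By sibling attribution (R2), Rosa Rahimi is treated as also owning Arjun Rahimi's interest in Ironwood Partners LP, giving 66% + 34% = 100%.
By sibling attribution (R2), Rosa Rahimi is treated as also owning Arjun Rahimi's interest in Granite Trust, giving 56% + 39% = 95%.
Chain via Ironwood Partners LP (R3): 100% × 78% = 78% of Beacon Group plc.
Chain via Granite Trust (R3): 95% × 12% = 11.4% of Beacon Group plc.
Aggregating (R1): 78% + 11.4% = 89.4%.

89.4%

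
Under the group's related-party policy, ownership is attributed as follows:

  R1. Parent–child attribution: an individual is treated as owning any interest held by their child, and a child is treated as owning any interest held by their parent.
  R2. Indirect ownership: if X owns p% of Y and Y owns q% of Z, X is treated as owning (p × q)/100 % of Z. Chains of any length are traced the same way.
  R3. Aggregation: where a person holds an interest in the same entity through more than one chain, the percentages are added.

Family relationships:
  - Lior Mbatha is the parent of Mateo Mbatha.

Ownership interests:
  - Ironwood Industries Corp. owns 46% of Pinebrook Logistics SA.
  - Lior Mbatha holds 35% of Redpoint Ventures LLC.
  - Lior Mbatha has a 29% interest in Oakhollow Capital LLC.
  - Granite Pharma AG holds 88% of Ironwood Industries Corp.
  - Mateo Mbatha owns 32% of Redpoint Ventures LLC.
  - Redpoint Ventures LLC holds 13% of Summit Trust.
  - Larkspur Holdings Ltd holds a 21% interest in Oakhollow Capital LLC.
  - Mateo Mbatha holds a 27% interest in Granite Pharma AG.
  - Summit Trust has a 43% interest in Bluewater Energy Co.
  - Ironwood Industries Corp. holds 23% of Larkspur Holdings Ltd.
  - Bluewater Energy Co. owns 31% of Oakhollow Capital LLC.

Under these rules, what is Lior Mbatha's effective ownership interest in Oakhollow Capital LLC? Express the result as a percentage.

By parent–child attribution (R1), Lior Mbatha is treated as also owning Mateo Mbatha's interest in Redpoint Ventures LLC, giving 35% + 32% = 67%.
By parent–child attribution (R1), Lior Mbatha is treated as owning Mateo Mbatha's 27% interest in Granite Pharma AG.
Chain via Redpoint Ventures LLC → Summit Trust → Bluewater Energy Co. (R2): 67% × 13% × 43% × 31% = 1.161043% of Oakhollow Capital LLC.
Direct interest in Oakhollow Capital LLC: 29%.
Chain via Granite Pharma AG → Ironwood Industries Corp. → Larkspur Holdings Ltd (R2): 27% × 88% × 23% × 21% = 1.147608% of Oakhollow Capital LLC.
Aggregating (R3): 1.161043% + 29% + 1.147608% = 31.308651%.

31.308651%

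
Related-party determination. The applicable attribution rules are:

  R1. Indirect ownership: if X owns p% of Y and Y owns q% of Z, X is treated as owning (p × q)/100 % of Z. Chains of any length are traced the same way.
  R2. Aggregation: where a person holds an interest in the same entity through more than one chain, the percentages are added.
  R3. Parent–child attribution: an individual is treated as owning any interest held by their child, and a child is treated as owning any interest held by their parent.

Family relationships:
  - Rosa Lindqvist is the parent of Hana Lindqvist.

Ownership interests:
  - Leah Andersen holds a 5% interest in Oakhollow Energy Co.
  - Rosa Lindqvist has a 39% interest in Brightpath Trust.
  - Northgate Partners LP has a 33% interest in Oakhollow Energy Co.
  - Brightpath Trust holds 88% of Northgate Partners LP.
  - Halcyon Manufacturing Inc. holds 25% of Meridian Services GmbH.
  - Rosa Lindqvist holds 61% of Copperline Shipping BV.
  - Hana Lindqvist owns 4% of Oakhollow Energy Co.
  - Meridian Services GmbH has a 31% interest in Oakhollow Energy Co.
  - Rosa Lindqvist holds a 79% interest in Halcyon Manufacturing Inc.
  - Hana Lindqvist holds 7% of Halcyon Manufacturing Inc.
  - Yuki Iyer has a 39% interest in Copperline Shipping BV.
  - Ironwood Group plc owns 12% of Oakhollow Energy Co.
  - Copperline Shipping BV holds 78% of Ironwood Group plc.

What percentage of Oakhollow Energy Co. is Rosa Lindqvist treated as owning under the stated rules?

27.7002%

By parent–child attribution (R3), Rosa Lindqvist is treated as also owning Hana Lindqvist's interest in Halcyon Manufacturing Inc, giving 79% + 7% = 86%.
By parent–child attribution (R3), Rosa Lindqvist is treated as owning Hana Lindqvist's 4% interest in Oakhollow Energy Co.
Chain via Brightpath Trust → Northgate Partners LP (R1): 39% × 88% × 33% = 11.3256% of Oakhollow Energy Co.
Chain via Halcyon Manufacturing Inc. → Meridian Services GmbH (R1): 86% × 25% × 31% = 6.665% of Oakhollow Energy Co.
Chain via Copperline Shipping BV → Ironwood Group plc (R1): 61% × 78% × 12% = 5.7096% of Oakhollow Energy Co.
Direct interest in Oakhollow Energy Co: 4%.
Aggregating (R2): 11.3256% + 6.665% + 5.7096% + 4% = 27.7002%.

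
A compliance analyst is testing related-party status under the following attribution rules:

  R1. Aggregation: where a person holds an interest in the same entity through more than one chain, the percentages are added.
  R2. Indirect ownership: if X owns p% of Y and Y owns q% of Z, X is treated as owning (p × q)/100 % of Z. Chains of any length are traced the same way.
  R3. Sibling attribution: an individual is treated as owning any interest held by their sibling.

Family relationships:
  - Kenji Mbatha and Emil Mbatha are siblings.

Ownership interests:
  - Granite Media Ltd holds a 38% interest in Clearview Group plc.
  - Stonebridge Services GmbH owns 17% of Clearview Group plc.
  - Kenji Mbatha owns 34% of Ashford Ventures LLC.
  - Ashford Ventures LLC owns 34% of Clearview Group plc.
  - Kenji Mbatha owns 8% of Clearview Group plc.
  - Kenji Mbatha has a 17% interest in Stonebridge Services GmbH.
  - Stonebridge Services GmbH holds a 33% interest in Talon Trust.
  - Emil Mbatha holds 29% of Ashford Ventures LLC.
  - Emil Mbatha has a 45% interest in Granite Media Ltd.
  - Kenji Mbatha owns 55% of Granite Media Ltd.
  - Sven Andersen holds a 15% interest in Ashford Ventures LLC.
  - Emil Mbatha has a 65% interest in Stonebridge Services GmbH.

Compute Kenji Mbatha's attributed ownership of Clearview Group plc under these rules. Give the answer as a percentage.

By sibling attribution (R3), Kenji Mbatha is treated as also owning Emil Mbatha's interest in Ashford Ventures LLC, giving 34% + 29% = 63%.
By sibling attribution (R3), Kenji Mbatha is treated as also owning Emil Mbatha's interest in Stonebridge Services GmbH, giving 17% + 65% = 82%.
By sibling attribution (R3), Kenji Mbatha is treated as also owning Emil Mbatha's interest in Granite Media Ltd, giving 55% + 45% = 100%.
Chain via Ashford Ventures LLC (R2): 63% × 34% = 21.42% of Clearview Group plc.
Chain via Stonebridge Services GmbH (R2): 82% × 17% = 13.94% of Clearview Group plc.
Chain via Granite Media Ltd (R2): 100% × 38% = 38% of Clearview Group plc.
Direct interest in Clearview Group plc: 8%.
Aggregating (R1): 21.42% + 13.94% + 38% + 8% = 81.36%.

81.36%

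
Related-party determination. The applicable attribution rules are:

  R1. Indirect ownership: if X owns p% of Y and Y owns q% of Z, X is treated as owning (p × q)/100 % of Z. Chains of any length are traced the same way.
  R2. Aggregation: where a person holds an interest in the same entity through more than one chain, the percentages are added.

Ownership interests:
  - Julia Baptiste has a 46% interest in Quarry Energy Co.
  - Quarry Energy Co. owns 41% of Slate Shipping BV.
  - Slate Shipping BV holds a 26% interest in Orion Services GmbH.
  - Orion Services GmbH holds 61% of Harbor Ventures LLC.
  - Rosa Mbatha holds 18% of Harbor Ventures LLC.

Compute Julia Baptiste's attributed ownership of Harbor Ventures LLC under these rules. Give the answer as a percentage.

2.991196%

Chain via Quarry Energy Co. → Slate Shipping BV → Orion Services GmbH (R1): 46% × 41% × 26% × 61% = 2.991196% of Harbor Ventures LLC.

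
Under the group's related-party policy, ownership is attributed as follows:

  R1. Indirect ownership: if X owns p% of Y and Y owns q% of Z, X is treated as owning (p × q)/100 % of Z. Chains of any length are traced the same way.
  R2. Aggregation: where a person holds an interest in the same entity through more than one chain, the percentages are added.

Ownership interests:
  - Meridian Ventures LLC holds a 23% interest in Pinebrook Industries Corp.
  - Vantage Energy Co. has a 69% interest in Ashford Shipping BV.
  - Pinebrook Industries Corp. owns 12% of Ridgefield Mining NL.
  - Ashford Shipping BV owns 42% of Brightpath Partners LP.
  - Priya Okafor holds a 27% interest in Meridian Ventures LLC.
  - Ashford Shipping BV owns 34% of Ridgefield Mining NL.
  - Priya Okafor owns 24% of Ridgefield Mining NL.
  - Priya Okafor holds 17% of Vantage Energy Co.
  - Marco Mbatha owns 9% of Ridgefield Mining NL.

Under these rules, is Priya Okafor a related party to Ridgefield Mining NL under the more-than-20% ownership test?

Chain via Meridian Ventures LLC → Pinebrook Industries Corp. (R1): 27% × 23% × 12% = 0.7452% of Ridgefield Mining NL.
Chain via Vantage Energy Co. → Ashford Shipping BV (R1): 17% × 69% × 34% = 3.9882% of Ridgefield Mining NL.
Direct interest in Ridgefield Mining NL: 24%.
Aggregating (R2): 0.7452% + 3.9882% + 24% = 28.7334%.
28.7334% exceeds the 20% threshold, so Priya is a related party to Ridgefield Mining NL.

Yes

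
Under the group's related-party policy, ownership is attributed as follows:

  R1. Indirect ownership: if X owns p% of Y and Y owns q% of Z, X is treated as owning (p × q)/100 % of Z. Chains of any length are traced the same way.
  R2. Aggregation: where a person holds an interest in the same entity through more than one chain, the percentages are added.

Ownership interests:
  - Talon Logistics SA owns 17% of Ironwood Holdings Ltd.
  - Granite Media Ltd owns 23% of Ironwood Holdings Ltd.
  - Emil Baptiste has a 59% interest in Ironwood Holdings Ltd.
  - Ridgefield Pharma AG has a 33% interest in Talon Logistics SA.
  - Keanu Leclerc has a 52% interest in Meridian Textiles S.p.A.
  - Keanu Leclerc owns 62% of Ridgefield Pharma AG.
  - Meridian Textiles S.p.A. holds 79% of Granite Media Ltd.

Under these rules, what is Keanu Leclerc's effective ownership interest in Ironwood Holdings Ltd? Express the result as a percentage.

Chain via Ridgefield Pharma AG → Talon Logistics SA (R1): 62% × 33% × 17% = 3.4782% of Ironwood Holdings Ltd.
Chain via Meridian Textiles S.p.A. → Granite Media Ltd (R1): 52% × 79% × 23% = 9.4484% of Ironwood Holdings Ltd.
Aggregating (R2): 3.4782% + 9.4484% = 12.9266%.

12.9266%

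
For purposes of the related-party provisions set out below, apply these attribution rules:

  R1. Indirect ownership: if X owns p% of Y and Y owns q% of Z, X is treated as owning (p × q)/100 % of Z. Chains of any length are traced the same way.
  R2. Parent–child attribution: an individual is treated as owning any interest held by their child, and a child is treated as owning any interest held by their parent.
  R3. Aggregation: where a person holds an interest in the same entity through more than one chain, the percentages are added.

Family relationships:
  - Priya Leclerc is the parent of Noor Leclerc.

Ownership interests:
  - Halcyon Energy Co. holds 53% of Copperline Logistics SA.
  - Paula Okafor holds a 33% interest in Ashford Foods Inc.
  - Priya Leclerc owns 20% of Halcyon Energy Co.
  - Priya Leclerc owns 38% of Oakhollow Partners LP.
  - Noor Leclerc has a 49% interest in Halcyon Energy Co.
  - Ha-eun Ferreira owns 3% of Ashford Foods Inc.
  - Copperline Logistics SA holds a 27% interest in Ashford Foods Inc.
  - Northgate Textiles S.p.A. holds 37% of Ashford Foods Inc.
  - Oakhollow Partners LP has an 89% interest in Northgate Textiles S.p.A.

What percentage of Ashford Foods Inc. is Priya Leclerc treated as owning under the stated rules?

By parent–child attribution (R2), Priya Leclerc is treated as also owning Noor Leclerc's interest in Halcyon Energy Co, giving 20% + 49% = 69%.
Chain via Halcyon Energy Co. → Copperline Logistics SA (R1): 69% × 53% × 27% = 9.8739% of Ashford Foods Inc.
Chain via Oakhollow Partners LP → Northgate Textiles S.p.A. (R1): 38% × 89% × 37% = 12.5134% of Ashford Foods Inc.
Aggregating (R3): 9.8739% + 12.5134% = 22.3873%.

22.3873%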